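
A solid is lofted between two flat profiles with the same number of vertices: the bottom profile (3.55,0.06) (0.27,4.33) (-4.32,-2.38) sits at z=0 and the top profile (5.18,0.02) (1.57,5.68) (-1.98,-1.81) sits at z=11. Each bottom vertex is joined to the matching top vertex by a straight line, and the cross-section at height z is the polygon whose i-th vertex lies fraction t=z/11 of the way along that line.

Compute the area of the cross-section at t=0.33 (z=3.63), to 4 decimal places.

Area at t=0.33: 21.8468

Cross-section at t=0.33: each vertex is (1-t)·p0[i] + t·p1[i].
  v1: (1-0.33)·(3.55,0.06) + 0.33·(5.18,0.02) = (4.0879,0.0468)
  v2: (1-0.33)·(0.27,4.33) + 0.33·(1.57,5.68) = (0.6990,4.7755)
  v3: (1-0.33)·(-4.32,-2.38) + 0.33·(-1.98,-1.81) = (-3.5478,-2.1919)
Shoelace sum Σ(x_i·y_{i+1} − x_{i+1}·y_i):
  i=1: 4.0879·4.7755 − 0.6990·0.0468 = +19.4891 (running +19.4891)
  i=2: 0.6990·-2.1919 − -3.5478·4.7755 = +15.4104 (running +34.8994)
  i=3: -3.5478·0.0468 − 4.0879·-2.1919 = +8.7942 (running +43.6937)
Area = |Σ|/2 = |43.6937|/2 = 21.8468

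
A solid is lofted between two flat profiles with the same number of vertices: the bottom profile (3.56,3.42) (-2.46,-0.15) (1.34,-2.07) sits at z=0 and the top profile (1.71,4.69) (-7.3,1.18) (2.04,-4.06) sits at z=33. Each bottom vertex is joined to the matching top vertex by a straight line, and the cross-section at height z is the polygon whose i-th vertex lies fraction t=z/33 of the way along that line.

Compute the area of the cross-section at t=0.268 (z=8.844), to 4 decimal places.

Area at t=0.268: 18.9739

Cross-section at t=0.268: each vertex is (1-t)·p0[i] + t·p1[i].
  v1: (1-0.268)·(3.56,3.42) + 0.268·(1.71,4.69) = (3.0642,3.7604)
  v2: (1-0.268)·(-2.46,-0.15) + 0.268·(-7.3,1.18) = (-3.7571,0.2064)
  v3: (1-0.268)·(1.34,-2.07) + 0.268·(2.04,-4.06) = (1.5276,-2.6033)
Shoelace sum Σ(x_i·y_{i+1} − x_{i+1}·y_i):
  i=1: 3.0642·0.2064 − -3.7571·3.7604 = +14.7607 (running +14.7607)
  i=2: -3.7571·-2.6033 − 1.5276·0.2064 = +9.4656 (running +24.2263)
  i=3: 1.5276·3.7604 − 3.0642·-2.6033 = +13.7214 (running +37.9477)
Area = |Σ|/2 = |37.9477|/2 = 18.9739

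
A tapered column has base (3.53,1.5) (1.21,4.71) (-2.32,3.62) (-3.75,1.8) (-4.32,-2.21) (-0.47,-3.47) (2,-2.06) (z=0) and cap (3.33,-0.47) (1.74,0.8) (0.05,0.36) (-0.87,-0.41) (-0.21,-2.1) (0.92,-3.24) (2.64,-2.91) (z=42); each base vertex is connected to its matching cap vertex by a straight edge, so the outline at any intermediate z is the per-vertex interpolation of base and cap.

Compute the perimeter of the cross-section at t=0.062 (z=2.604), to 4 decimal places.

Perimeter at t=0.062: 24.0017

Cross-section at t=0.062: each vertex is (1-t)·p0[i] + t·p1[i].
  v1: (1-0.062)·(3.53,1.5) + 0.062·(3.33,-0.47) = (3.5176,1.3779)
  v2: (1-0.062)·(1.21,4.71) + 0.062·(1.74,0.8) = (1.2429,4.4676)
  v3: (1-0.062)·(-2.32,3.62) + 0.062·(0.05,0.36) = (-2.1731,3.4179)
  v4: (1-0.062)·(-3.75,1.8) + 0.062·(-0.87,-0.41) = (-3.5714,1.6630)
  v5: (1-0.062)·(-4.32,-2.21) + 0.062·(-0.21,-2.1) = (-4.0652,-2.2032)
  v6: (1-0.062)·(-0.47,-3.47) + 0.062·(0.92,-3.24) = (-0.3838,-3.4557)
  v7: (1-0.062)·(2,-2.06) + 0.062·(2.64,-2.91) = (2.0397,-2.1127)
Perimeter = Σ |v_{i+1} − v_i|:
  edge 1→2: √(-2.2747² + 3.0897²) = 3.8368 (running 3.8368)
  edge 2→3: √(-3.4159² + -1.0497²) = 3.5736 (running 7.4103)
  edge 3→4: √(-1.3984² + -1.7549²) = 2.2439 (running 9.6542)
  edge 4→5: √(-0.4937² + -3.8662²) = 3.8976 (running 13.5518)
  edge 5→6: √(3.6814² + -1.2526²) = 3.8886 (running 17.4404)
  edge 6→7: √(2.4235² + 1.3430²) = 2.7708 (running 20.2112)
  edge 7→1: √(1.4779² + 3.4906²) = 3.7905 (running 24.0017)
Perimeter = 24.0017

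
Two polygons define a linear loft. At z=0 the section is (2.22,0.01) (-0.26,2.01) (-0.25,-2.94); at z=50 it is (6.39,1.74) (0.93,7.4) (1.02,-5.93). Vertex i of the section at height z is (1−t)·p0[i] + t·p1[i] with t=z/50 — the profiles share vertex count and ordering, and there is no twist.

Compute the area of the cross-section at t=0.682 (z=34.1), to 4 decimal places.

Cross-section at t=0.682: each vertex is (1-t)·p0[i] + t·p1[i].
  v1: (1-0.682)·(2.22,0.01) + 0.682·(6.39,1.74) = (5.0639,1.1899)
  v2: (1-0.682)·(-0.26,2.01) + 0.682·(0.93,7.4) = (0.5516,5.6860)
  v3: (1-0.682)·(-0.25,-2.94) + 0.682·(1.02,-5.93) = (0.6161,-4.9792)
Shoelace sum Σ(x_i·y_{i+1} − x_{i+1}·y_i):
  i=1: 5.0639·5.6860 − 0.5516·1.1899 = +28.1372 (running +28.1372)
  i=2: 0.5516·-4.9792 − 0.6161·5.6860 = -6.2498 (running +21.8874)
  i=3: 0.6161·1.1899 − 5.0639·-4.9792 = +25.9474 (running +47.8348)
Area = |Σ|/2 = |47.8348|/2 = 23.9174

Area at t=0.682: 23.9174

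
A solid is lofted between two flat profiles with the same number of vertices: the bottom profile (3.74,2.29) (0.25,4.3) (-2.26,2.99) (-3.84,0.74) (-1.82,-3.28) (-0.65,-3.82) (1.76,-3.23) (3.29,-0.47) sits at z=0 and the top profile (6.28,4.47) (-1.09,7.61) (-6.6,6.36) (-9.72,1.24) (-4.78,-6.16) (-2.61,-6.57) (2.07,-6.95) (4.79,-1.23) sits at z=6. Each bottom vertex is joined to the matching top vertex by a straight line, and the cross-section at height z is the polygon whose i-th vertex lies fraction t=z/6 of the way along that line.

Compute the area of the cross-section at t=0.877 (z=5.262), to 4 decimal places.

Cross-section at t=0.877: each vertex is (1-t)·p0[i] + t·p1[i].
  v1: (1-0.877)·(3.74,2.29) + 0.877·(6.28,4.47) = (5.9676,4.2019)
  v2: (1-0.877)·(0.25,4.3) + 0.877·(-1.09,7.61) = (-0.9252,7.2029)
  v3: (1-0.877)·(-2.26,2.99) + 0.877·(-6.6,6.36) = (-6.0662,5.9455)
  v4: (1-0.877)·(-3.84,0.74) + 0.877·(-9.72,1.24) = (-8.9968,1.1785)
  v5: (1-0.877)·(-1.82,-3.28) + 0.877·(-4.78,-6.16) = (-4.4159,-5.8058)
  v6: (1-0.877)·(-0.65,-3.82) + 0.877·(-2.61,-6.57) = (-2.3689,-6.2317)
  v7: (1-0.877)·(1.76,-3.23) + 0.877·(2.07,-6.95) = (2.0319,-6.4924)
  v8: (1-0.877)·(3.29,-0.47) + 0.877·(4.79,-1.23) = (4.6055,-1.1365)
Shoelace sum Σ(x_i·y_{i+1} − x_{i+1}·y_i):
  i=1: 5.9676·7.2029 − -0.9252·4.2019 = +46.8712 (running +46.8712)
  i=2: -0.9252·5.9455 − -6.0662·7.2029 = +38.1933 (running +85.0644)
  i=3: -6.0662·1.1785 − -8.9968·5.9455 = +46.3412 (running +131.4056)
  i=4: -8.9968·-5.8058 − -4.4159·1.1785 = +57.4372 (running +188.8428)
  i=5: -4.4159·-6.2317 − -2.3689·-5.8058 = +13.7655 (running +202.6083)
  i=6: -2.3689·-6.4924 − 2.0319·-6.2317 = +28.0422 (running +230.6505)
  i=7: 2.0319·-1.1365 − 4.6055·-6.4924 = +27.5917 (running +258.2422)
  i=8: 4.6055·4.2019 − 5.9676·-1.1365 = +26.1339 (running +284.3761)
Area = |Σ|/2 = |284.3761|/2 = 142.1880

Area at t=0.877: 142.1880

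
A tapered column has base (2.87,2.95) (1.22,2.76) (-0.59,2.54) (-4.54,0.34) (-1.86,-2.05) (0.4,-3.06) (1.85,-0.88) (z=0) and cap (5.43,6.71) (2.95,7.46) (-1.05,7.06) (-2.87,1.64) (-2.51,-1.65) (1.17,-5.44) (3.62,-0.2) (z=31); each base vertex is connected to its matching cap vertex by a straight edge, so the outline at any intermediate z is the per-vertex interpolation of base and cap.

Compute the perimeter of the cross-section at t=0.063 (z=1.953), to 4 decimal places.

Perimeter at t=0.063: 21.3100

Cross-section at t=0.063: each vertex is (1-t)·p0[i] + t·p1[i].
  v1: (1-0.063)·(2.87,2.95) + 0.063·(5.43,6.71) = (3.0313,3.1869)
  v2: (1-0.063)·(1.22,2.76) + 0.063·(2.95,7.46) = (1.3290,3.0561)
  v3: (1-0.063)·(-0.59,2.54) + 0.063·(-1.05,7.06) = (-0.6190,2.8248)
  v4: (1-0.063)·(-4.54,0.34) + 0.063·(-2.87,1.64) = (-4.4348,0.4219)
  v5: (1-0.063)·(-1.86,-2.05) + 0.063·(-2.51,-1.65) = (-1.9010,-2.0248)
  v6: (1-0.063)·(0.4,-3.06) + 0.063·(1.17,-5.44) = (0.4485,-3.2099)
  v7: (1-0.063)·(1.85,-0.88) + 0.063·(3.62,-0.2) = (1.9615,-0.8372)
Perimeter = Σ |v_{i+1} − v_i|:
  edge 1→2: √(-1.7023² + -0.1308²) = 1.7073 (running 1.7073)
  edge 2→3: √(-1.9480² + -0.2313²) = 1.9617 (running 3.6690)
  edge 3→4: √(-3.8158² + -2.4029²) = 4.5093 (running 8.1783)
  edge 4→5: √(2.5338² + -2.4467²) = 3.5223 (running 11.7006)
  edge 5→6: √(2.3495² + -1.1851²) = 2.6314 (running 14.3321)
  edge 6→7: √(1.5130² + 2.3728²) = 2.8141 (running 17.1462)
  edge 7→1: √(1.0698² + 4.0240²) = 4.1638 (running 21.3100)
Perimeter = 21.3100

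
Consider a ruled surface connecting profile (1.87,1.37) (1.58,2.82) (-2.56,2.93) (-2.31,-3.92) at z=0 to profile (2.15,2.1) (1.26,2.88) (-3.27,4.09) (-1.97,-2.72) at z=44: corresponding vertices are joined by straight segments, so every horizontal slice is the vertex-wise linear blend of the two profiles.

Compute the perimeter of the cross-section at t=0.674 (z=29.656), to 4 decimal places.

Perimeter at t=0.674: 19.0611

Cross-section at t=0.674: each vertex is (1-t)·p0[i] + t·p1[i].
  v1: (1-0.674)·(1.87,1.37) + 0.674·(2.15,2.1) = (2.0587,1.8620)
  v2: (1-0.674)·(1.58,2.82) + 0.674·(1.26,2.88) = (1.3643,2.8604)
  v3: (1-0.674)·(-2.56,2.93) + 0.674·(-3.27,4.09) = (-3.0385,3.7118)
  v4: (1-0.674)·(-2.31,-3.92) + 0.674·(-1.97,-2.72) = (-2.0808,-3.1112)
Perimeter = Σ |v_{i+1} − v_i|:
  edge 1→2: √(-0.6944² + 0.9984²) = 1.2162 (running 1.2162)
  edge 2→3: √(-4.4029² + 0.8514²) = 4.4844 (running 5.7006)
  edge 3→4: √(0.9577² + -6.8230²) = 6.8899 (running 12.5905)
  edge 4→1: √(4.1396² + 4.9732²) = 6.4706 (running 19.0611)
Perimeter = 19.0611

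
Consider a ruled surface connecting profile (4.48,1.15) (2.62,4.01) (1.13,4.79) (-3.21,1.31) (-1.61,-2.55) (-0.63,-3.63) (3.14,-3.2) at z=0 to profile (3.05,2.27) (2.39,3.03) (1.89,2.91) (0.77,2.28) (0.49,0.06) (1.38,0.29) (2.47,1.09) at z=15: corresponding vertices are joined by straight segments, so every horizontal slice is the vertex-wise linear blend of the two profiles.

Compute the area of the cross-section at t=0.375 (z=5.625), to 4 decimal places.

Area at t=0.375: 23.9338

Cross-section at t=0.375: each vertex is (1-t)·p0[i] + t·p1[i].
  v1: (1-0.375)·(4.48,1.15) + 0.375·(3.05,2.27) = (3.9438,1.5700)
  v2: (1-0.375)·(2.62,4.01) + 0.375·(2.39,3.03) = (2.5338,3.6425)
  v3: (1-0.375)·(1.13,4.79) + 0.375·(1.89,2.91) = (1.4150,4.0850)
  v4: (1-0.375)·(-3.21,1.31) + 0.375·(0.77,2.28) = (-1.7175,1.6738)
  v5: (1-0.375)·(-1.61,-2.55) + 0.375·(0.49,0.06) = (-0.8225,-1.5713)
  v6: (1-0.375)·(-0.63,-3.63) + 0.375·(1.38,0.29) = (0.1237,-2.1600)
  v7: (1-0.375)·(3.14,-3.2) + 0.375·(2.47,1.09) = (2.8887,-1.5913)
Shoelace sum Σ(x_i·y_{i+1} − x_{i+1}·y_i):
  i=1: 3.9438·3.6425 − 2.5338·1.5700 = +10.3871 (running +10.3871)
  i=2: 2.5338·4.0850 − 1.4150·3.6425 = +5.1962 (running +15.5834)
  i=3: 1.4150·1.6738 − -1.7175·4.0850 = +9.3843 (running +24.9677)
  i=4: -1.7175·-1.5713 − -0.8225·1.6738 = +4.0753 (running +29.0430)
  i=5: -0.8225·-2.1600 − 0.1237·-1.5713 = +1.9710 (running +31.0140)
  i=6: 0.1237·-1.5913 − 2.8887·-2.1600 = +6.0428 (running +37.0568)
  i=7: 2.8887·1.5700 − 3.9438·-1.5913 = +10.8108 (running +47.8676)
Area = |Σ|/2 = |47.8676|/2 = 23.9338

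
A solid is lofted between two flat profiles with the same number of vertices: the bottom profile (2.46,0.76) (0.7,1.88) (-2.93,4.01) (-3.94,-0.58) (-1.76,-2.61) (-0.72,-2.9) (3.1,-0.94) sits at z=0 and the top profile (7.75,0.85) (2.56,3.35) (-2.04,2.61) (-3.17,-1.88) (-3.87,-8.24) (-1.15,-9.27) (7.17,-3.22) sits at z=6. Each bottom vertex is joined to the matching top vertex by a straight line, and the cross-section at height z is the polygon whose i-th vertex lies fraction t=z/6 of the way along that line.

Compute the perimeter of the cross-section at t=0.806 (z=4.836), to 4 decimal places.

Cross-section at t=0.806: each vertex is (1-t)·p0[i] + t·p1[i].
  v1: (1-0.806)·(2.46,0.76) + 0.806·(7.75,0.85) = (6.7237,0.8325)
  v2: (1-0.806)·(0.7,1.88) + 0.806·(2.56,3.35) = (2.1992,3.0648)
  v3: (1-0.806)·(-2.93,4.01) + 0.806·(-2.04,2.61) = (-2.2127,2.8816)
  v4: (1-0.806)·(-3.94,-0.58) + 0.806·(-3.17,-1.88) = (-3.3194,-1.6278)
  v5: (1-0.806)·(-1.76,-2.61) + 0.806·(-3.87,-8.24) = (-3.4607,-7.1478)
  v6: (1-0.806)·(-0.72,-2.9) + 0.806·(-1.15,-9.27) = (-1.0666,-8.0342)
  v7: (1-0.806)·(3.1,-0.94) + 0.806·(7.17,-3.22) = (6.3804,-2.7777)
Perimeter = Σ |v_{i+1} − v_i|:
  edge 1→2: √(-4.5246² + 2.2323²) = 5.0453 (running 5.0453)
  edge 2→3: √(-4.4118² + -0.1832²) = 4.4156 (running 9.4609)
  edge 3→4: √(-1.1067² + -4.5094²) = 4.6432 (running 14.1041)
  edge 4→5: √(-0.1413² + -5.5200²) = 5.5218 (running 19.6259)
  edge 5→6: √(2.3941² + -0.8864²) = 2.5529 (running 22.1788)
  edge 6→7: √(7.4470² + 5.2565²) = 9.1153 (running 31.2942)
  edge 7→1: √(0.3433² + 3.6102²) = 3.6265 (running 34.9207)
Perimeter = 34.9207

Perimeter at t=0.806: 34.9207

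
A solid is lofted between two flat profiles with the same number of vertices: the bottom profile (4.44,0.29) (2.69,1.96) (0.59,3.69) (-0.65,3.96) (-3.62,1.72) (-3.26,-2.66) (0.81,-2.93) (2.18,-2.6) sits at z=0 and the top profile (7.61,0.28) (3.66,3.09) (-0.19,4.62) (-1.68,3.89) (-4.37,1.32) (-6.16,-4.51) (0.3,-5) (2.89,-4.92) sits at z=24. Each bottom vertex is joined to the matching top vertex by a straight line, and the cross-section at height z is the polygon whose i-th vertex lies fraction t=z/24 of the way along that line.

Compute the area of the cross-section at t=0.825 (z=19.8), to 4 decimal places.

Area at t=0.825: 76.6040

Cross-section at t=0.825: each vertex is (1-t)·p0[i] + t·p1[i].
  v1: (1-0.825)·(4.44,0.29) + 0.825·(7.61,0.28) = (7.0553,0.2818)
  v2: (1-0.825)·(2.69,1.96) + 0.825·(3.66,3.09) = (3.4903,2.8922)
  v3: (1-0.825)·(0.59,3.69) + 0.825·(-0.19,4.62) = (-0.0535,4.4573)
  v4: (1-0.825)·(-0.65,3.96) + 0.825·(-1.68,3.89) = (-1.4997,3.9022)
  v5: (1-0.825)·(-3.62,1.72) + 0.825·(-4.37,1.32) = (-4.2387,1.3900)
  v6: (1-0.825)·(-3.26,-2.66) + 0.825·(-6.16,-4.51) = (-5.6525,-4.1863)
  v7: (1-0.825)·(0.81,-2.93) + 0.825·(0.3,-5) = (0.3892,-4.6378)
  v8: (1-0.825)·(2.18,-2.6) + 0.825·(2.89,-4.92) = (2.7657,-4.5140)
Shoelace sum Σ(x_i·y_{i+1} − x_{i+1}·y_i):
  i=1: 7.0553·2.8922 − 3.4903·0.2818 = +19.4222 (running +19.4222)
  i=2: 3.4903·4.4573 − -0.0535·2.8922 = +15.7117 (running +35.1338)
  i=3: -0.0535·3.9022 − -1.4997·4.4573 = +6.4760 (running +41.6098)
  i=4: -1.4997·1.3900 − -4.2387·3.9022 = +14.4560 (running +56.0658)
  i=5: -4.2387·-4.1863 − -5.6525·1.3900 = +25.6014 (running +81.6673)
  i=6: -5.6525·-4.6378 − 0.3892·-4.1863 = +27.8444 (running +109.5116)
  i=7: 0.3892·-4.5140 − 2.7657·-4.6378 = +11.0698 (running +120.5814)
  i=8: 2.7657·0.2818 − 7.0553·-4.5140 = +32.6266 (running +153.2081)
Area = |Σ|/2 = |153.2081|/2 = 76.6040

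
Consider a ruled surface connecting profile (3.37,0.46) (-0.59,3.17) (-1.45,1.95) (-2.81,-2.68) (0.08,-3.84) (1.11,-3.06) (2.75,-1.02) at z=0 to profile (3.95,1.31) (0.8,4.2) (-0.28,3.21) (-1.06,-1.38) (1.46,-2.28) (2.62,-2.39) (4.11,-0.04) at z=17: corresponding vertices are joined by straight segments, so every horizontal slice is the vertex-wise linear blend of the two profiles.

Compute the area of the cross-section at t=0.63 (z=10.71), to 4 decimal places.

Area at t=0.63: 23.6542

Cross-section at t=0.63: each vertex is (1-t)·p0[i] + t·p1[i].
  v1: (1-0.63)·(3.37,0.46) + 0.63·(3.95,1.31) = (3.7354,0.9955)
  v2: (1-0.63)·(-0.59,3.17) + 0.63·(0.8,4.2) = (0.2857,3.8189)
  v3: (1-0.63)·(-1.45,1.95) + 0.63·(-0.28,3.21) = (-0.7129,2.7438)
  v4: (1-0.63)·(-2.81,-2.68) + 0.63·(-1.06,-1.38) = (-1.7075,-1.8610)
  v5: (1-0.63)·(0.08,-3.84) + 0.63·(1.46,-2.28) = (0.9494,-2.8572)
  v6: (1-0.63)·(1.11,-3.06) + 0.63·(2.62,-2.39) = (2.0613,-2.6379)
  v7: (1-0.63)·(2.75,-1.02) + 0.63·(4.11,-0.04) = (3.6068,-0.4026)
Shoelace sum Σ(x_i·y_{i+1} − x_{i+1}·y_i):
  i=1: 3.7354·3.8189 − 0.2857·0.9955 = +13.9807 (running +13.9807)
  i=2: 0.2857·2.7438 − -0.7129·3.8189 = +3.5064 (running +17.4871)
  i=3: -0.7129·-1.8610 − -1.7075·2.7438 = +6.0117 (running +23.4988)
  i=4: -1.7075·-2.8572 − 0.9494·-1.8610 = +6.6455 (running +30.1443)
  i=5: 0.9494·-2.6379 − 2.0613·-2.8572 = +3.3851 (running +33.5295)
  i=6: 2.0613·-0.4026 − 3.6068·-2.6379 = +8.6845 (running +42.2140)
  i=7: 3.6068·0.9955 − 3.7354·-0.4026 = +5.0944 (running +47.3084)
Area = |Σ|/2 = |47.3084|/2 = 23.6542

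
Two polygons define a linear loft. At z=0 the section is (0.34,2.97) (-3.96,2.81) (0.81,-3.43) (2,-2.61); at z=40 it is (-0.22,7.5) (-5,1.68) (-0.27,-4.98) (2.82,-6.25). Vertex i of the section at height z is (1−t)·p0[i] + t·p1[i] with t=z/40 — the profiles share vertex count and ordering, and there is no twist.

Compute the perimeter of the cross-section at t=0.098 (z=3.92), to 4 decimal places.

Cross-section at t=0.098: each vertex is (1-t)·p0[i] + t·p1[i].
  v1: (1-0.098)·(0.34,2.97) + 0.098·(-0.22,7.5) = (0.2851,3.4139)
  v2: (1-0.098)·(-3.96,2.81) + 0.098·(-5,1.68) = (-4.0619,2.6993)
  v3: (1-0.098)·(0.81,-3.43) + 0.098·(-0.27,-4.98) = (0.7042,-3.5819)
  v4: (1-0.098)·(2,-2.61) + 0.098·(2.82,-6.25) = (2.0804,-2.9667)
Perimeter = Σ |v_{i+1} − v_i|:
  edge 1→2: √(-4.3470² + -0.7147²) = 4.4054 (running 4.4054)
  edge 2→3: √(4.7661² + -6.2812²) = 7.8847 (running 12.2901)
  edge 3→4: √(1.3762² + 0.6152²) = 1.5074 (running 13.7975)
  edge 4→1: √(-1.7952² + 6.3807²) = 6.6284 (running 20.4259)
Perimeter = 20.4259

Perimeter at t=0.098: 20.4259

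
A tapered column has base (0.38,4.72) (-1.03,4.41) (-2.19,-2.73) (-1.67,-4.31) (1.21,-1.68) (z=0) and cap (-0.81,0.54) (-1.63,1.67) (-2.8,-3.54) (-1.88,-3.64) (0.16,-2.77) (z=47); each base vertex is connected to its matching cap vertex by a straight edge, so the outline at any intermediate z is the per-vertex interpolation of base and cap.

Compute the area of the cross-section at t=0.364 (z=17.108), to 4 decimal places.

Cross-section at t=0.364: each vertex is (1-t)·p0[i] + t·p1[i].
  v1: (1-0.364)·(0.38,4.72) + 0.364·(-0.81,0.54) = (-0.0532,3.1985)
  v2: (1-0.364)·(-1.03,4.41) + 0.364·(-1.63,1.67) = (-1.2484,3.4126)
  v3: (1-0.364)·(-2.19,-2.73) + 0.364·(-2.8,-3.54) = (-2.4120,-3.0248)
  v4: (1-0.364)·(-1.67,-4.31) + 0.364·(-1.88,-3.64) = (-1.7464,-4.0661)
  v5: (1-0.364)·(1.21,-1.68) + 0.364·(0.16,-2.77) = (0.8278,-2.0768)
Shoelace sum Σ(x_i·y_{i+1} − x_{i+1}·y_i):
  i=1: -0.0532·3.4126 − -1.2484·3.1985 = +3.8116 (running +3.8116)
  i=2: -1.2484·-3.0248 − -2.4120·3.4126 = +12.0076 (running +15.8192)
  i=3: -2.4120·-4.0661 − -1.7464·-3.0248 = +4.5249 (running +20.3441)
  i=4: -1.7464·-2.0768 − 0.8278·-4.0661 = +6.9929 (running +27.3370)
  i=5: 0.8278·3.1985 − -0.0532·-2.0768 = +2.5373 (running +29.8743)
Area = |Σ|/2 = |29.8743|/2 = 14.9372

Area at t=0.364: 14.9372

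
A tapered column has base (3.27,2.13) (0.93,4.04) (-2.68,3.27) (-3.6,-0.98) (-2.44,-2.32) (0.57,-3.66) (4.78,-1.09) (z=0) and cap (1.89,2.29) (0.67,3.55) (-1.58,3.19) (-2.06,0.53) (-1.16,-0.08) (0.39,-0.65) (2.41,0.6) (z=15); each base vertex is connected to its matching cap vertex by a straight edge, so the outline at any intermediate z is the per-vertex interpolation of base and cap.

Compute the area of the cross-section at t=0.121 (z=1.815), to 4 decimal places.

Cross-section at t=0.121: each vertex is (1-t)·p0[i] + t·p1[i].
  v1: (1-0.121)·(3.27,2.13) + 0.121·(1.89,2.29) = (3.1030,2.1494)
  v2: (1-0.121)·(0.93,4.04) + 0.121·(0.67,3.55) = (0.8985,3.9807)
  v3: (1-0.121)·(-2.68,3.27) + 0.121·(-1.58,3.19) = (-2.5469,3.2603)
  v4: (1-0.121)·(-3.6,-0.98) + 0.121·(-2.06,0.53) = (-3.4137,-0.7973)
  v5: (1-0.121)·(-2.44,-2.32) + 0.121·(-1.16,-0.08) = (-2.2851,-2.0490)
  v6: (1-0.121)·(0.57,-3.66) + 0.121·(0.39,-0.65) = (0.5482,-3.2958)
  v7: (1-0.121)·(4.78,-1.09) + 0.121·(2.41,0.6) = (4.4932,-0.8855)
Shoelace sum Σ(x_i·y_{i+1} − x_{i+1}·y_i):
  i=1: 3.1030·3.9807 − 0.8985·2.1494 = +10.4209 (running +10.4209)
  i=2: 0.8985·3.2603 − -2.5469·3.9807 = +13.0680 (running +23.4889)
  i=3: -2.5469·-0.7973 − -3.4137·3.2603 = +13.1602 (running +36.6492)
  i=4: -3.4137·-2.0490 − -2.2851·-0.7973 = +5.1725 (running +41.8217)
  i=5: -2.2851·-3.2958 − 0.5482·-2.0490 = +8.6546 (running +50.4763)
  i=6: 0.5482·-0.8855 − 4.4932·-3.2958 = +14.3233 (running +64.7996)
  i=7: 4.4932·2.1494 − 3.1030·-0.8855 = +12.4053 (running +77.2049)
Area = |Σ|/2 = |77.2049|/2 = 38.6024

Area at t=0.121: 38.6024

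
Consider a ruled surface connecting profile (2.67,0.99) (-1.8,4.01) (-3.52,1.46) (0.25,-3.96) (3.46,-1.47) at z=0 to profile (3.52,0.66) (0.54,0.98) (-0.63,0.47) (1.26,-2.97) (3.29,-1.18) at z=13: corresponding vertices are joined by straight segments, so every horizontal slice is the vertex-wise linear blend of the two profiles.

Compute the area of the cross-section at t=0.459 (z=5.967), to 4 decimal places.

Area at t=0.459: 19.2199

Cross-section at t=0.459: each vertex is (1-t)·p0[i] + t·p1[i].
  v1: (1-0.459)·(2.67,0.99) + 0.459·(3.52,0.66) = (3.0601,0.8385)
  v2: (1-0.459)·(-1.8,4.01) + 0.459·(0.54,0.98) = (-0.7259,2.6192)
  v3: (1-0.459)·(-3.52,1.46) + 0.459·(-0.63,0.47) = (-2.1935,1.0056)
  v4: (1-0.459)·(0.25,-3.96) + 0.459·(1.26,-2.97) = (0.7136,-3.5056)
  v5: (1-0.459)·(3.46,-1.47) + 0.459·(3.29,-1.18) = (3.3820,-1.3369)
Shoelace sum Σ(x_i·y_{i+1} − x_{i+1}·y_i):
  i=1: 3.0601·2.6192 − -0.7259·0.8385 = +8.6240 (running +8.6240)
  i=2: -0.7259·1.0056 − -2.1935·2.6192 = +5.0153 (running +13.6392)
  i=3: -2.1935·-3.5056 − 0.7136·1.0056 = +6.9719 (running +20.6111)
  i=4: 0.7136·-1.3369 − 3.3820·-3.5056 = +10.9018 (running +31.5129)
  i=5: 3.3820·0.8385 − 3.0601·-1.3369 = +6.9270 (running +38.4399)
Area = |Σ|/2 = |38.4399|/2 = 19.2199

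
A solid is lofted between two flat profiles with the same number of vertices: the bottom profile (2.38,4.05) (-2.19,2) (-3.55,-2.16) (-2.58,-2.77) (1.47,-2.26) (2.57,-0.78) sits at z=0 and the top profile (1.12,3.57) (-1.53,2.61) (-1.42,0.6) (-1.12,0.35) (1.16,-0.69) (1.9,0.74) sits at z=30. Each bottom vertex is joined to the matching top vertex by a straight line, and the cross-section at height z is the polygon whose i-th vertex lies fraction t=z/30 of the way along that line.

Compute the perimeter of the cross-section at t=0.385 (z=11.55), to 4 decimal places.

Cross-section at t=0.385: each vertex is (1-t)·p0[i] + t·p1[i].
  v1: (1-0.385)·(2.38,4.05) + 0.385·(1.12,3.57) = (1.8949,3.8652)
  v2: (1-0.385)·(-2.19,2) + 0.385·(-1.53,2.61) = (-1.9359,2.2348)
  v3: (1-0.385)·(-3.55,-2.16) + 0.385·(-1.42,0.6) = (-2.7299,-1.0974)
  v4: (1-0.385)·(-2.58,-2.77) + 0.385·(-1.12,0.35) = (-2.0179,-1.5688)
  v5: (1-0.385)·(1.47,-2.26) + 0.385·(1.16,-0.69) = (1.3506,-1.6555)
  v6: (1-0.385)·(2.57,-0.78) + 0.385·(1.9,0.74) = (2.3120,-0.1948)
Perimeter = Σ |v_{i+1} − v_i|:
  edge 1→2: √(-3.8308² + -1.6303²) = 4.1633 (running 4.1633)
  edge 2→3: √(-0.7940² + -3.3322²) = 3.4256 (running 7.5889)
  edge 3→4: √(0.7120² + -0.4714²) = 0.8540 (running 8.4428)
  edge 4→5: √(3.3685² + -0.0867²) = 3.3697 (running 11.8125)
  edge 5→6: √(0.9614² + 1.4607²) = 1.7487 (running 13.5612)
  edge 6→1: √(-0.4171² + 4.0600²) = 4.0814 (running 17.6426)
Perimeter = 17.6426

Perimeter at t=0.385: 17.6426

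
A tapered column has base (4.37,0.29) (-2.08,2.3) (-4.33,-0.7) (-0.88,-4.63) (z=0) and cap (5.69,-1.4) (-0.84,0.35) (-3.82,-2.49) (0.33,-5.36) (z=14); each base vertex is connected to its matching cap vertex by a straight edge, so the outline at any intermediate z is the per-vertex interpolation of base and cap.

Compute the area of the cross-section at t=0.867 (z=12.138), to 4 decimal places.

Cross-section at t=0.867: each vertex is (1-t)·p0[i] + t·p1[i].
  v1: (1-0.867)·(4.37,0.29) + 0.867·(5.69,-1.4) = (5.5144,-1.1752)
  v2: (1-0.867)·(-2.08,2.3) + 0.867·(-0.84,0.35) = (-1.0049,0.6094)
  v3: (1-0.867)·(-4.33,-0.7) + 0.867·(-3.82,-2.49) = (-3.8878,-2.2519)
  v4: (1-0.867)·(-0.88,-4.63) + 0.867·(0.33,-5.36) = (0.1691,-5.2629)
Shoelace sum Σ(x_i·y_{i+1} − x_{i+1}·y_i):
  i=1: 5.5144·0.6094 − -1.0049·-1.1752 = +2.1792 (running +2.1792)
  i=2: -1.0049·-2.2519 − -3.8878·0.6094 = +4.6321 (running +6.8113)
  i=3: -3.8878·-5.2629 − 0.1691·-2.2519 = +20.8420 (running +27.6533)
  i=4: 0.1691·-1.1752 − 5.5144·-5.2629 = +28.8233 (running +56.4766)
Area = |Σ|/2 = |56.4766|/2 = 28.2383

Area at t=0.867: 28.2383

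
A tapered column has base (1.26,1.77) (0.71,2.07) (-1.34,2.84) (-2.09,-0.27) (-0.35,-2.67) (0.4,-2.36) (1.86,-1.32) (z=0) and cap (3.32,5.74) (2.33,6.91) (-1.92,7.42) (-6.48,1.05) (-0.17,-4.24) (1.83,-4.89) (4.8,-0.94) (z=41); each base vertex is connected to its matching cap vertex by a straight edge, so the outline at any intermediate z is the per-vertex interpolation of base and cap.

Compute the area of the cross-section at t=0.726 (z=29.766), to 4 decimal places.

Cross-section at t=0.726: each vertex is (1-t)·p0[i] + t·p1[i].
  v1: (1-0.726)·(1.26,1.77) + 0.726·(3.32,5.74) = (2.7556,4.6522)
  v2: (1-0.726)·(0.71,2.07) + 0.726·(2.33,6.91) = (1.8861,5.5838)
  v3: (1-0.726)·(-1.34,2.84) + 0.726·(-1.92,7.42) = (-1.7611,6.1651)
  v4: (1-0.726)·(-2.09,-0.27) + 0.726·(-6.48,1.05) = (-5.2771,0.6883)
  v5: (1-0.726)·(-0.35,-2.67) + 0.726·(-0.17,-4.24) = (-0.2193,-3.8098)
  v6: (1-0.726)·(0.4,-2.36) + 0.726·(1.83,-4.89) = (1.4382,-4.1968)
  v7: (1-0.726)·(1.86,-1.32) + 0.726·(4.8,-0.94) = (3.9944,-1.0441)
Shoelace sum Σ(x_i·y_{i+1} − x_{i+1}·y_i):
  i=1: 2.7556·5.5838 − 1.8861·4.6522 = +6.6120 (running +6.6120)
  i=2: 1.8861·6.1651 − -1.7611·5.5838 = +21.4617 (running +28.0736)
  i=3: -1.7611·0.6883 − -5.2771·6.1651 = +31.3218 (running +59.3954)
  i=4: -5.2771·-3.8098 − -0.2193·0.6883 = +20.2559 (running +79.6514)
  i=5: -0.2193·-4.1968 − 1.4382·-3.8098 = +6.3996 (running +86.0510)
  i=6: 1.4382·-1.0441 − 3.9944·-4.1968 = +15.2622 (running +101.3131)
  i=7: 3.9944·4.6522 − 2.7556·-1.0441 = +21.4601 (running +122.7733)
Area = |Σ|/2 = |122.7733|/2 = 61.3866

Area at t=0.726: 61.3866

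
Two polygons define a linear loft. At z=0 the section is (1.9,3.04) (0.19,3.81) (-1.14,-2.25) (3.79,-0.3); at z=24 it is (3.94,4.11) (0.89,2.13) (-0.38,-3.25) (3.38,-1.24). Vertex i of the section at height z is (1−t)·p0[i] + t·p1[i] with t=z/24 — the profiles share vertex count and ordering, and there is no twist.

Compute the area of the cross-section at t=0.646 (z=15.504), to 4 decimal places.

Cross-section at t=0.646: each vertex is (1-t)·p0[i] + t·p1[i].
  v1: (1-0.646)·(1.9,3.04) + 0.646·(3.94,4.11) = (3.2178,3.7312)
  v2: (1-0.646)·(0.19,3.81) + 0.646·(0.89,2.13) = (0.6422,2.7247)
  v3: (1-0.646)·(-1.14,-2.25) + 0.646·(-0.38,-3.25) = (-0.6490,-2.8960)
  v4: (1-0.646)·(3.79,-0.3) + 0.646·(3.38,-1.24) = (3.5251,-0.9072)
Shoelace sum Σ(x_i·y_{i+1} − x_{i+1}·y_i):
  i=1: 3.2178·2.7247 − 0.6422·3.7312 = +6.3715 (running +6.3715)
  i=2: 0.6422·-2.8960 − -0.6490·2.7247 = -0.0914 (running +6.2802)
  i=3: -0.6490·-0.9072 − 3.5251·-2.8960 = +10.7976 (running +17.0778)
  i=4: 3.5251·3.7312 − 3.2178·-0.9072 = +16.0724 (running +33.1502)
Area = |Σ|/2 = |33.1502|/2 = 16.5751

Area at t=0.646: 16.5751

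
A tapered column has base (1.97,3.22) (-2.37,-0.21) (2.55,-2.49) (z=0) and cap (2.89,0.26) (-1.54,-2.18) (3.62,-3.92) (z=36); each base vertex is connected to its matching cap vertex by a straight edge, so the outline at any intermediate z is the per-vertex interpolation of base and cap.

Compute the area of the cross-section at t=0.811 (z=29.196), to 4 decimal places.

Area at t=0.811: 10.7829

Cross-section at t=0.811: each vertex is (1-t)·p0[i] + t·p1[i].
  v1: (1-0.811)·(1.97,3.22) + 0.811·(2.89,0.26) = (2.7161,0.8194)
  v2: (1-0.811)·(-2.37,-0.21) + 0.811·(-1.54,-2.18) = (-1.6969,-1.8077)
  v3: (1-0.811)·(2.55,-2.49) + 0.811·(3.62,-3.92) = (3.4178,-3.6497)
Shoelace sum Σ(x_i·y_{i+1} − x_{i+1}·y_i):
  i=1: 2.7161·-1.8077 − -1.6969·0.8194 = -3.5194 (running -3.5194)
  i=2: -1.6969·-3.6497 − 3.4178·-1.8077 = +12.3713 (running +8.8520)
  i=3: 3.4178·0.8194 − 2.7161·-3.6497 = +12.7138 (running +21.5657)
Area = |Σ|/2 = |21.5657|/2 = 10.7829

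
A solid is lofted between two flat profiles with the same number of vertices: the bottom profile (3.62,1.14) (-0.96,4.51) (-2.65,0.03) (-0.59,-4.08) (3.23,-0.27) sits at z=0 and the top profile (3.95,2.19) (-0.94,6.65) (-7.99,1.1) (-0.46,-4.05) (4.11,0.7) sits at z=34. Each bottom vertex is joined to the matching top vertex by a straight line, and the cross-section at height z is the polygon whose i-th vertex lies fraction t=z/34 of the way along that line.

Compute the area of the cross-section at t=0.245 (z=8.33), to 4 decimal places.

Area at t=0.245: 37.4413

Cross-section at t=0.245: each vertex is (1-t)·p0[i] + t·p1[i].
  v1: (1-0.245)·(3.62,1.14) + 0.245·(3.95,2.19) = (3.7009,1.3972)
  v2: (1-0.245)·(-0.96,4.51) + 0.245·(-0.94,6.65) = (-0.9551,5.0343)
  v3: (1-0.245)·(-2.65,0.03) + 0.245·(-7.99,1.1) = (-3.9583,0.2922)
  v4: (1-0.245)·(-0.59,-4.08) + 0.245·(-0.46,-4.05) = (-0.5581,-4.0727)
  v5: (1-0.245)·(3.23,-0.27) + 0.245·(4.11,0.7) = (3.4456,-0.0324)
Shoelace sum Σ(x_i·y_{i+1} − x_{i+1}·y_i):
  i=1: 3.7009·5.0343 − -0.9551·1.3972 = +19.9657 (running +19.9657)
  i=2: -0.9551·0.2922 − -3.9583·5.0343 = +19.6482 (running +39.6139)
  i=3: -3.9583·-4.0727 − -0.5581·0.2922 = +16.2838 (running +55.8978)
  i=4: -0.5581·-0.0324 − 3.4456·-4.0727 = +14.0508 (running +69.9486)
  i=5: 3.4456·1.3972 − 3.7009·-0.0324 = +4.9341 (running +74.8826)
Area = |Σ|/2 = |74.8826|/2 = 37.4413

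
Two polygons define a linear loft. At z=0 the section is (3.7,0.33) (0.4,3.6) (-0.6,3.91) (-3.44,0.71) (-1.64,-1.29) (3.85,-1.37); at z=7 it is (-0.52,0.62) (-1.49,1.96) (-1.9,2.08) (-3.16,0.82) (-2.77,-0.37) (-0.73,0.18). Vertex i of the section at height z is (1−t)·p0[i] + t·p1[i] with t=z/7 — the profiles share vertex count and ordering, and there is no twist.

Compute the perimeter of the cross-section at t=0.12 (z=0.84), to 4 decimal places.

Cross-section at t=0.12: each vertex is (1-t)·p0[i] + t·p1[i].
  v1: (1-0.12)·(3.7,0.33) + 0.12·(-0.52,0.62) = (3.1936,0.3648)
  v2: (1-0.12)·(0.4,3.6) + 0.12·(-1.49,1.96) = (0.1732,3.4032)
  v3: (1-0.12)·(-0.6,3.91) + 0.12·(-1.9,2.08) = (-0.7560,3.6904)
  v4: (1-0.12)·(-3.44,0.71) + 0.12·(-3.16,0.82) = (-3.4064,0.7232)
  v5: (1-0.12)·(-1.64,-1.29) + 0.12·(-2.77,-0.37) = (-1.7756,-1.1796)
  v6: (1-0.12)·(3.85,-1.37) + 0.12·(-0.73,0.18) = (3.3004,-1.1840)
Perimeter = Σ |v_{i+1} − v_i|:
  edge 1→2: √(-3.0204² + 3.0384²) = 4.2842 (running 4.2842)
  edge 2→3: √(-0.9292² + 0.2872²) = 0.9726 (running 5.2568)
  edge 3→4: √(-2.6504² + -2.9672²) = 3.9786 (running 9.2354)
  edge 4→5: √(1.6308² + -1.9028²) = 2.5060 (running 11.7414)
  edge 5→6: √(5.0760² + -0.0044²) = 5.0760 (running 16.8174)
  edge 6→1: √(-0.1068² + 1.5488²) = 1.5525 (running 18.3699)
Perimeter = 18.3699

Perimeter at t=0.12: 18.3699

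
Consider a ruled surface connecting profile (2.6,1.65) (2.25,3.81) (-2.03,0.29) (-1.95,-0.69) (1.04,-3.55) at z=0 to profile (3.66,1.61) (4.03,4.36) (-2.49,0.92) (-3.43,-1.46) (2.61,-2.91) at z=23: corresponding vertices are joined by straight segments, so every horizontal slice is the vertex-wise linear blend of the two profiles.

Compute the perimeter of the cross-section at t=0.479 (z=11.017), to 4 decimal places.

Cross-section at t=0.479: each vertex is (1-t)·p0[i] + t·p1[i].
  v1: (1-0.479)·(2.6,1.65) + 0.479·(3.66,1.61) = (3.1077,1.6308)
  v2: (1-0.479)·(2.25,3.81) + 0.479·(4.03,4.36) = (3.1026,4.0735)
  v3: (1-0.479)·(-2.03,0.29) + 0.479·(-2.49,0.92) = (-2.2503,0.5918)
  v4: (1-0.479)·(-1.95,-0.69) + 0.479·(-3.43,-1.46) = (-2.6589,-1.0588)
  v5: (1-0.479)·(1.04,-3.55) + 0.479·(2.61,-2.91) = (1.7920,-3.2434)
Perimeter = Σ |v_{i+1} − v_i|:
  edge 1→2: √(-0.0051² + 2.4426²) = 2.4426 (running 2.4426)
  edge 2→3: √(-5.3530² + -3.4817²) = 6.3856 (running 8.8282)
  edge 3→4: √(-0.4086² + -1.6506²) = 1.7004 (running 10.5287)
  edge 4→5: √(4.4510² + -2.1846²) = 4.9582 (running 15.4868)
  edge 5→1: √(1.3157² + 4.8743²) = 5.0487 (running 20.5356)
Perimeter = 20.5356

Perimeter at t=0.479: 20.5356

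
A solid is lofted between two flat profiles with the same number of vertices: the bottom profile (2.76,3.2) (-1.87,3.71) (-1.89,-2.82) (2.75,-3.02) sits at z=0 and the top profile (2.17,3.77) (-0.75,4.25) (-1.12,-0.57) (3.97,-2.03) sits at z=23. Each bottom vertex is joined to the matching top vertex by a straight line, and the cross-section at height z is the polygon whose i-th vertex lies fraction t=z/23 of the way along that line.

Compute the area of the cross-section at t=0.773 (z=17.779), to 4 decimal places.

Area at t=0.773: 22.5726

Cross-section at t=0.773: each vertex is (1-t)·p0[i] + t·p1[i].
  v1: (1-0.773)·(2.76,3.2) + 0.773·(2.17,3.77) = (2.3039,3.6406)
  v2: (1-0.773)·(-1.87,3.71) + 0.773·(-0.75,4.25) = (-1.0042,4.1274)
  v3: (1-0.773)·(-1.89,-2.82) + 0.773·(-1.12,-0.57) = (-1.2948,-1.0807)
  v4: (1-0.773)·(2.75,-3.02) + 0.773·(3.97,-2.03) = (3.6931,-2.2547)
Shoelace sum Σ(x_i·y_{i+1} − x_{i+1}·y_i):
  i=1: 2.3039·4.1274 − -1.0042·3.6406 = +13.1653 (running +13.1653)
  i=2: -1.0042·-1.0807 − -1.2948·4.1274 = +6.4295 (running +19.5948)
  i=3: -1.2948·-2.2547 − 3.6931·-1.0807 = +6.9107 (running +26.5055)
  i=4: 3.6931·3.6406 − 2.3039·-2.2547 = +18.6397 (running +45.1452)
Area = |Σ|/2 = |45.1452|/2 = 22.5726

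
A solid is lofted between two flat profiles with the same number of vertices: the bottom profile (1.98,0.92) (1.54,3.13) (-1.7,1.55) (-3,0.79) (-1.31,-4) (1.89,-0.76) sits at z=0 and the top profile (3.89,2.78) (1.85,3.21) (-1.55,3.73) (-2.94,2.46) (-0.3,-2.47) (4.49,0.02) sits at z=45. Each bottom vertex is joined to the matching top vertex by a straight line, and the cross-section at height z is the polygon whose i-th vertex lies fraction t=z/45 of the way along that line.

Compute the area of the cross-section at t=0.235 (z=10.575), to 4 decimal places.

Area at t=0.235: 22.4366

Cross-section at t=0.235: each vertex is (1-t)·p0[i] + t·p1[i].
  v1: (1-0.235)·(1.98,0.92) + 0.235·(3.89,2.78) = (2.4288,1.3571)
  v2: (1-0.235)·(1.54,3.13) + 0.235·(1.85,3.21) = (1.6129,3.1488)
  v3: (1-0.235)·(-1.7,1.55) + 0.235·(-1.55,3.73) = (-1.6647,2.0623)
  v4: (1-0.235)·(-3,0.79) + 0.235·(-2.94,2.46) = (-2.9859,1.1825)
  v5: (1-0.235)·(-1.31,-4) + 0.235·(-0.3,-2.47) = (-1.0727,-3.6404)
  v6: (1-0.235)·(1.89,-0.76) + 0.235·(4.49,0.02) = (2.5010,-0.5767)
Shoelace sum Σ(x_i·y_{i+1} − x_{i+1}·y_i):
  i=1: 2.4288·3.1488 − 1.6129·1.3571 = +5.4592 (running +5.4592)
  i=2: 1.6129·2.0623 − -1.6647·3.1488 = +8.5681 (running +14.0273)
  i=3: -1.6647·1.1825 − -2.9859·2.0623 = +4.1893 (running +18.2166)
  i=4: -2.9859·-3.6404 − -1.0727·1.1825 = +12.1384 (running +30.3550)
  i=5: -1.0727·-0.5767 − 2.5010·-3.6404 = +9.7234 (running +40.0784)
  i=6: 2.5010·1.3571 − 2.4288·-0.5767 = +4.7948 (running +44.8732)
Area = |Σ|/2 = |44.8732|/2 = 22.4366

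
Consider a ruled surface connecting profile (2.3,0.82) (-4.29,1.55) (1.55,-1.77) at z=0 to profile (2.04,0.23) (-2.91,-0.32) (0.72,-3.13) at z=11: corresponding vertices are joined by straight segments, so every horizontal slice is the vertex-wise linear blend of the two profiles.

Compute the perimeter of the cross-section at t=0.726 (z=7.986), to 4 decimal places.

Perimeter at t=0.726: 13.9217

Cross-section at t=0.726: each vertex is (1-t)·p0[i] + t·p1[i].
  v1: (1-0.726)·(2.3,0.82) + 0.726·(2.04,0.23) = (2.1112,0.3917)
  v2: (1-0.726)·(-4.29,1.55) + 0.726·(-2.91,-0.32) = (-3.2881,0.1924)
  v3: (1-0.726)·(1.55,-1.77) + 0.726·(0.72,-3.13) = (0.9474,-2.7574)
Perimeter = Σ |v_{i+1} − v_i|:
  edge 1→2: √(-5.3994² + -0.1993²) = 5.4030 (running 5.4030)
  edge 2→3: √(4.2355² + -2.9497²) = 5.1615 (running 10.5645)
  edge 3→1: √(1.1638² + 3.1490²) = 3.3572 (running 13.9217)
Perimeter = 13.9217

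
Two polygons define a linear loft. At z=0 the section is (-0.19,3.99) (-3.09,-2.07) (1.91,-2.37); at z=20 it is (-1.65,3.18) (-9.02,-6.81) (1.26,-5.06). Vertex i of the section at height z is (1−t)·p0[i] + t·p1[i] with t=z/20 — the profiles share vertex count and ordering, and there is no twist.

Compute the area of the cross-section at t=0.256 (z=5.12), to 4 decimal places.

Cross-section at t=0.256: each vertex is (1-t)·p0[i] + t·p1[i].
  v1: (1-0.256)·(-0.19,3.99) + 0.256·(-1.65,3.18) = (-0.5638,3.7826)
  v2: (1-0.256)·(-3.09,-2.07) + 0.256·(-9.02,-6.81) = (-4.6081,-3.2834)
  v3: (1-0.256)·(1.91,-2.37) + 0.256·(1.26,-5.06) = (1.7436,-3.0586)
Shoelace sum Σ(x_i·y_{i+1} − x_{i+1}·y_i):
  i=1: -0.5638·-3.2834 − -4.6081·3.7826 = +19.2818 (running +19.2818)
  i=2: -4.6081·-3.0586 − 1.7436·-3.2834 = +19.8195 (running +39.1012)
  i=3: 1.7436·3.7826 − -0.5638·-3.0586 = +4.8711 (running +43.9723)
Area = |Σ|/2 = |43.9723|/2 = 21.9862

Area at t=0.256: 21.9862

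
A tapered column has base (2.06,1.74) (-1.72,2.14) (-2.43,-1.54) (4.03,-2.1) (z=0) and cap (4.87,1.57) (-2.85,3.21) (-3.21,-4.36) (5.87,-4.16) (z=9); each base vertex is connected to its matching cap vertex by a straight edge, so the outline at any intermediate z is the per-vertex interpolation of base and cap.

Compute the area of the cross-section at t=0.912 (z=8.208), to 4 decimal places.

Cross-section at t=0.912: each vertex is (1-t)·p0[i] + t·p1[i].
  v1: (1-0.912)·(2.06,1.74) + 0.912·(4.87,1.57) = (4.6227,1.5850)
  v2: (1-0.912)·(-1.72,2.14) + 0.912·(-2.85,3.21) = (-2.7506,3.1158)
  v3: (1-0.912)·(-2.43,-1.54) + 0.912·(-3.21,-4.36) = (-3.1414,-4.1118)
  v4: (1-0.912)·(4.03,-2.1) + 0.912·(5.87,-4.16) = (5.7081,-3.9787)
Shoelace sum Σ(x_i·y_{i+1} − x_{i+1}·y_i):
  i=1: 4.6227·3.1158 − -2.7506·1.5850 = +18.7632 (running +18.7632)
  i=2: -2.7506·-4.1118 − -3.1414·3.1158 = +21.0978 (running +39.8610)
  i=3: -3.1414·-3.9787 − 5.7081·-4.1118 = +35.9693 (running +75.8303)
  i=4: 5.7081·1.5850 − 4.6227·-3.9787 = +27.4396 (running +103.2699)
Area = |Σ|/2 = |103.2699|/2 = 51.6350

Area at t=0.912: 51.6350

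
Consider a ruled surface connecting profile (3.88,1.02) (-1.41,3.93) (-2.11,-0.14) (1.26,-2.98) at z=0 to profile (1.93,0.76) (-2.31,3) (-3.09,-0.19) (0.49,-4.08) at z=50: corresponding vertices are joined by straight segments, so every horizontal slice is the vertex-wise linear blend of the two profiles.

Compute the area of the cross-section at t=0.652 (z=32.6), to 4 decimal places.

Cross-section at t=0.652: each vertex is (1-t)·p0[i] + t·p1[i].
  v1: (1-0.652)·(3.88,1.02) + 0.652·(1.93,0.76) = (2.6086,0.8505)
  v2: (1-0.652)·(-1.41,3.93) + 0.652·(-2.31,3) = (-1.9968,3.3236)
  v3: (1-0.652)·(-2.11,-0.14) + 0.652·(-3.09,-0.19) = (-2.7490,-0.1726)
  v4: (1-0.652)·(1.26,-2.98) + 0.652·(0.49,-4.08) = (0.7580,-3.6972)
Shoelace sum Σ(x_i·y_{i+1} − x_{i+1}·y_i):
  i=1: 2.6086·3.3236 − -1.9968·0.8505 = +10.3683 (running +10.3683)
  i=2: -1.9968·-0.1726 − -2.7490·3.3236 = +9.4812 (running +19.8495)
  i=3: -2.7490·-3.6972 − 0.7580·-0.1726 = +10.2943 (running +30.1438)
  i=4: 0.7580·0.8505 − 2.6086·-3.6972 = +10.2891 (running +40.4329)
Area = |Σ|/2 = |40.4329|/2 = 20.2165

Area at t=0.652: 20.2165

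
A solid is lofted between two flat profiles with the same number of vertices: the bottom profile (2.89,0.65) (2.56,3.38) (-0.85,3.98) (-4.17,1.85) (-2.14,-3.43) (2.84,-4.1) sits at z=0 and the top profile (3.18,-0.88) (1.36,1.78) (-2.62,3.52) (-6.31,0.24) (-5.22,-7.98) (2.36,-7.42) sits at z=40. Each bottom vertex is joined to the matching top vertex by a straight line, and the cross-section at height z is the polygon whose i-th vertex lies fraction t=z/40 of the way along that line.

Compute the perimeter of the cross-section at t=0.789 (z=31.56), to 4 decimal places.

Perimeter at t=0.789: 32.8726

Cross-section at t=0.789: each vertex is (1-t)·p0[i] + t·p1[i].
  v1: (1-0.789)·(2.89,0.65) + 0.789·(3.18,-0.88) = (3.1188,-0.5572)
  v2: (1-0.789)·(2.56,3.38) + 0.789·(1.36,1.78) = (1.6132,2.1176)
  v3: (1-0.789)·(-0.85,3.98) + 0.789·(-2.62,3.52) = (-2.2465,3.6171)
  v4: (1-0.789)·(-4.17,1.85) + 0.789·(-6.31,0.24) = (-5.8585,0.5797)
  v5: (1-0.789)·(-2.14,-3.43) + 0.789·(-5.22,-7.98) = (-4.5701,-7.0200)
  v6: (1-0.789)·(2.84,-4.1) + 0.789·(2.36,-7.42) = (2.4613,-6.7195)
Perimeter = Σ |v_{i+1} − v_i|:
  edge 1→2: √(-1.5056² + 2.6748²) = 3.0694 (running 3.0694)
  edge 2→3: √(-3.8597² + 1.4995²) = 4.1408 (running 7.2102)
  edge 3→4: √(-3.6119² + -3.0373²) = 4.7193 (running 11.9294)
  edge 4→5: √(1.2883² + -7.5997²) = 7.7081 (running 19.6375)
  edge 5→6: √(7.0314² + 0.3005²) = 7.0378 (running 26.6753)
  edge 6→1: √(0.6575² + 6.1623²) = 6.1973 (running 32.8726)
Perimeter = 32.8726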